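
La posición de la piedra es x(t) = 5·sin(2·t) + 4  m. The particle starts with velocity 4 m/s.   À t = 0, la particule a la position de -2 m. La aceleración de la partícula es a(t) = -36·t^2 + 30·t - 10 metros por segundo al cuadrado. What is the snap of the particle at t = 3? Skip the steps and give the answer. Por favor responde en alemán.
Die Antwort ist -72.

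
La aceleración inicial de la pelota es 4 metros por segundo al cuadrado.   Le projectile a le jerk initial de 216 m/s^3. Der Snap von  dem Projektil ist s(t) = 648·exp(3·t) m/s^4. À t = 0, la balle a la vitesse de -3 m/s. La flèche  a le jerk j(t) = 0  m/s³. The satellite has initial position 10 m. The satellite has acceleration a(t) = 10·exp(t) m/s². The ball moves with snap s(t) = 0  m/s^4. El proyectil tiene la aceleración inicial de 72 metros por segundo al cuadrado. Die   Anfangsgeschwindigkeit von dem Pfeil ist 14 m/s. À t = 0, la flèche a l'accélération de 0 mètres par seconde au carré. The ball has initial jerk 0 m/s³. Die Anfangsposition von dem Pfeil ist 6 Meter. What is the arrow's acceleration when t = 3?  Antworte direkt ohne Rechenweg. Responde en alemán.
a(3) = 0.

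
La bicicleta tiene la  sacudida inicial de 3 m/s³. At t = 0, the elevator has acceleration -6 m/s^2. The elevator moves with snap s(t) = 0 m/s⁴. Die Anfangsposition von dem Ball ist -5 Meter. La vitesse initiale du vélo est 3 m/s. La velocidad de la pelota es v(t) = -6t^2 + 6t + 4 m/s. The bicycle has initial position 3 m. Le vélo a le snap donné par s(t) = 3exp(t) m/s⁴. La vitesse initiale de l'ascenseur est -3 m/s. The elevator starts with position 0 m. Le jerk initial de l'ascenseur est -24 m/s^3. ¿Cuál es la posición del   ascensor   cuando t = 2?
Debemos encontrar la integral de nuestra ecuación del snap s(t) = 0 4 veces. La integral del snap, con j(0) = -24, da la sacudida: j(t) = -24. Tomando ∫j(t)dt y aplicando a(0) = -6, encontramos a(t) = -24·t - 6. La antiderivada de la aceleración, con v(0) = -3, da la velocidad: v(t) = -12·t^2 - 6·t - 3. La antiderivada de la velocidad es la posición. Usando x(0) = 0, obtenemos x(t) = -4·t^3 - 3·t^2 - 3·t. De la ecuación de la posición x(t) = -4·t^3 - 3·t^2 - 3·t, sustituimos t = 2 para obtener x = -50.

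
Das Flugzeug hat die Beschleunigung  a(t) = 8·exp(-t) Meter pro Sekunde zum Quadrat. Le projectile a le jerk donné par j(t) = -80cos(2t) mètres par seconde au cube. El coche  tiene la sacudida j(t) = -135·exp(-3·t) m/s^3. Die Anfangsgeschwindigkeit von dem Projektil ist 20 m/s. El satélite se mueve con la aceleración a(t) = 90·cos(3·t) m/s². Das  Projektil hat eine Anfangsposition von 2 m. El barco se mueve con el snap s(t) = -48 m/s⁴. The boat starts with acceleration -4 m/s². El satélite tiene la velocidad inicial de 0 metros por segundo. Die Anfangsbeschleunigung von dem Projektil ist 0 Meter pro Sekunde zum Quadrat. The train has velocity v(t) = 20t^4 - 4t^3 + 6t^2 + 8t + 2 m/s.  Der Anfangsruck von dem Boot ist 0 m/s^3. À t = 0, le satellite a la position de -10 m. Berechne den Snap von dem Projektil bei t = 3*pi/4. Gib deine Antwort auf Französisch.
Nous devons dériver notre équation du jerk j(t) = -80·cos(2·t) 1 fois. En dérivant le jerk, nous obtenons le snap: s(t) = 160·sin(2·t). En utilisant s(t) = 160·sin(2·t) et en substituant t = 3*pi/4, nous trouvons s = -160.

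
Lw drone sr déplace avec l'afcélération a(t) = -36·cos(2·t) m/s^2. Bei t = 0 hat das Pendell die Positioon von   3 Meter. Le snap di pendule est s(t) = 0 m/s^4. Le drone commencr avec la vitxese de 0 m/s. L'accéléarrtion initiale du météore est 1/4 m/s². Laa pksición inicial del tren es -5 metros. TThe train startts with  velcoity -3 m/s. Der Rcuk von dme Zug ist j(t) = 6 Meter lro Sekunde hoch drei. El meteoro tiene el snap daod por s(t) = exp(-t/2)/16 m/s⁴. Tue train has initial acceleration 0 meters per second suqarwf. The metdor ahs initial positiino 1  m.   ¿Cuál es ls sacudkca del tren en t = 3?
Usando j(t) = 6 y sustituyendo t = 3, encontramos j = 6.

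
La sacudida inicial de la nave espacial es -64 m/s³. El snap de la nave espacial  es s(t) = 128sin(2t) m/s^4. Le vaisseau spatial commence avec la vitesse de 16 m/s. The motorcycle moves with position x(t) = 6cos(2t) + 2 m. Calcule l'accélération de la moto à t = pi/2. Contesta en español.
Para resolver esto, necesitamos tomar 2 derivadas de nuestra ecuación de la posición x(t) = 6·cos(2·t) + 2. Derivando la posición, obtenemos la velocidad: v(t) = -12·sin(2·t). Derivando la velocidad, obtenemos la aceleración: a(t) = -24·cos(2·t). Usando a(t) = -24·cos(2·t) y sustituyendo t = pi/2, encontramos a = 24.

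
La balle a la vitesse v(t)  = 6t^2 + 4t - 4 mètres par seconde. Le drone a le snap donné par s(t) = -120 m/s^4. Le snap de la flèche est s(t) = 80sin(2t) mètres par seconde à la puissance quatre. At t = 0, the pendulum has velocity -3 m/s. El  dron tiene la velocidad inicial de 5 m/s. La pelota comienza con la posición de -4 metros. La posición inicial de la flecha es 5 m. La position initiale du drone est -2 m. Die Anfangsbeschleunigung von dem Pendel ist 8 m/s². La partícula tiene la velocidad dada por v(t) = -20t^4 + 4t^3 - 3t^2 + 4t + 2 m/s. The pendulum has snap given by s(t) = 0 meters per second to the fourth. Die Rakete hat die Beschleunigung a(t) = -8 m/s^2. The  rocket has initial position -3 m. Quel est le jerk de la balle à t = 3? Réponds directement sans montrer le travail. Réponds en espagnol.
La respuesta es 12.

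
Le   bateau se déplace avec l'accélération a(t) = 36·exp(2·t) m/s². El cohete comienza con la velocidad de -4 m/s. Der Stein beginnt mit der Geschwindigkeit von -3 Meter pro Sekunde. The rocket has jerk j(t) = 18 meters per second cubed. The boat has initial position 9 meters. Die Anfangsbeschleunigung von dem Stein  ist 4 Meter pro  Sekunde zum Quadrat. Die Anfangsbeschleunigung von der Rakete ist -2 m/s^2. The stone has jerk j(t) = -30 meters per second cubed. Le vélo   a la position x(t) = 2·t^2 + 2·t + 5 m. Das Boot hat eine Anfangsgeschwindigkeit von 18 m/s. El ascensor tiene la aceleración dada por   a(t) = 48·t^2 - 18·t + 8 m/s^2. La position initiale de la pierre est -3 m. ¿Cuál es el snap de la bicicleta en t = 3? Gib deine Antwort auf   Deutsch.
Wir müssen unsere Gleichung für die Position x(t) = 2·t^2 + 2·t + 5 4-mal ableiten. Die Ableitung von der Position ergibt die Geschwindigkeit: v(t) = 4·t + 2. Die Ableitung von der Geschwindigkeit ergibt die Beschleunigung: a(t) = 4. Die Ableitung von der Beschleunigung ergibt den Ruck: j(t) = 0. Die Ableitung von dem Ruck ergibt den Snap: s(t) = 0. Wir haben den Snap s(t) = 0. Durch Einsetzen von t = 3: s(3) = 0.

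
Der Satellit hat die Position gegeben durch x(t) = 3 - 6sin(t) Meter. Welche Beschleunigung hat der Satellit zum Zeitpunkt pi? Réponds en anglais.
We must differentiate our position equation x(t) = 3 - 6·sin(t) 2 times. The derivative of position gives velocity: v(t) = -6·cos(t). Taking d/dt of v(t), we find a(t) = 6·sin(t). From the given acceleration equation a(t) = 6·sin(t), we substitute t = pi to get a = 0.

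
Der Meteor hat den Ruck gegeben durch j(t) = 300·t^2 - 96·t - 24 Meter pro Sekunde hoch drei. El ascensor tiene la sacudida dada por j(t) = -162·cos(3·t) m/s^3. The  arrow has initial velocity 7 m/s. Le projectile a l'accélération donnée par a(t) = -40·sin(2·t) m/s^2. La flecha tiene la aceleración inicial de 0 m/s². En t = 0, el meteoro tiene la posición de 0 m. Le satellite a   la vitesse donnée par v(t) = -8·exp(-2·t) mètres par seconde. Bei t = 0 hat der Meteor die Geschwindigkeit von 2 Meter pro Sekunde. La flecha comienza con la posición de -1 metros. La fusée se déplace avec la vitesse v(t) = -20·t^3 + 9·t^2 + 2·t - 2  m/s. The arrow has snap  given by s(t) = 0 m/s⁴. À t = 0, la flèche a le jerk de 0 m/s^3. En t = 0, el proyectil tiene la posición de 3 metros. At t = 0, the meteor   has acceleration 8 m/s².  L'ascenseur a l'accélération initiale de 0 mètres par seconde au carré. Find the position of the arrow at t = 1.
We need to integrate our snap equation s(t) = 0 4 times. Integrating snap and using the initial condition j(0) = 0, we get j(t) = 0. Integrating jerk and using the initial condition a(0) = 0, we get a(t) = 0. Integrating acceleration and using the initial condition v(0) = 7, we get v(t) = 7. The integral of velocity, with x(0) = -1, gives position: x(t) = 7·t - 1. Using x(t) = 7·t - 1 and substituting t = 1, we find x = 6.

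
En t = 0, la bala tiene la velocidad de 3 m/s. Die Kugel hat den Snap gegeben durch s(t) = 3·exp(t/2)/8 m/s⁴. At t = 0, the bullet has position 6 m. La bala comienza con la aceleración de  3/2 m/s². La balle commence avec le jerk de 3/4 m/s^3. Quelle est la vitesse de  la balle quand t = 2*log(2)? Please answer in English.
Starting from snap s(t) = 3·exp(t/2)/8, we take 3 antiderivatives. The antiderivative of snap is jerk. Using j(0) = 3/4, we get j(t) = 3·exp(t/2)/4. The antiderivative of jerk is acceleration. Using a(0) = 3/2, we get a(t) = 3·exp(t/2)/2. Integrating acceleration and using the initial condition v(0) = 3, we get v(t) = 3·exp(t/2). We have velocity v(t) = 3·exp(t/2). Substituting t = 2*log(2): v(2*log(2)) = 6.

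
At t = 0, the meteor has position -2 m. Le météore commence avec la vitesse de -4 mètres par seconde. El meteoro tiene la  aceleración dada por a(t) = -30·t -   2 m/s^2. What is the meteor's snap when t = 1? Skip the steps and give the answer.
At t = 1, s = 0.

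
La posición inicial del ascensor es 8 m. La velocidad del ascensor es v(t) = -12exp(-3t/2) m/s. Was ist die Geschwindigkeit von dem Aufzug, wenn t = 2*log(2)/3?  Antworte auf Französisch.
Nous avons la vitesse v(t) = -12·exp(-3·t/2). En substituant t = 2*log(2)/3: v(2*log(2)/3) = -6.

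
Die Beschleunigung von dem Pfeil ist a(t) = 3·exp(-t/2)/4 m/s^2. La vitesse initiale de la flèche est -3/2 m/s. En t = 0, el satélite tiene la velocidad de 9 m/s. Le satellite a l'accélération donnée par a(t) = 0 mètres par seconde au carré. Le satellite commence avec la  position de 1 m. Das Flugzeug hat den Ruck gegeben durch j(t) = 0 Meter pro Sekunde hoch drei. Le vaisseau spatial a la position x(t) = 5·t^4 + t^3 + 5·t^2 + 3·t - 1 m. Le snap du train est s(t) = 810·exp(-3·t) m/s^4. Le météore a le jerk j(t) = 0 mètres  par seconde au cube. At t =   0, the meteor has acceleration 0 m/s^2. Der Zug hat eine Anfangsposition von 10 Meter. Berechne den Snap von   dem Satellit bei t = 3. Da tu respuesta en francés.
Nous devons dériver notre équation de l'accélération a(t) = 0 2 fois. La dérivée de l'accélération donne le jerk: j(t) = 0. En dérivant le jerk, nous obtenons le snap: s(t) = 0. Nous avons le snap s(t) = 0. En substituant t = 3: s(3) = 0.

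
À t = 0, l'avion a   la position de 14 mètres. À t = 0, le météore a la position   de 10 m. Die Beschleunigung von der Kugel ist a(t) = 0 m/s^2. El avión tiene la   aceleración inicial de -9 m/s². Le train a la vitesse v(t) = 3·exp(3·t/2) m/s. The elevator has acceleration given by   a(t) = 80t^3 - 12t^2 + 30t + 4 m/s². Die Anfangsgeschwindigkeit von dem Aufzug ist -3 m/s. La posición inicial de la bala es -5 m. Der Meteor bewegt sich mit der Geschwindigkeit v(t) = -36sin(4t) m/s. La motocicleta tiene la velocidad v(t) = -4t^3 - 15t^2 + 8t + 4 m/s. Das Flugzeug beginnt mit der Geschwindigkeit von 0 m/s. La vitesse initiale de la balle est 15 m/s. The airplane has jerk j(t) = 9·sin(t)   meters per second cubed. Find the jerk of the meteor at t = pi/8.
We must differentiate our velocity equation v(t) = -36·sin(4·t) 2 times. The derivative of velocity gives acceleration: a(t) = -144·cos(4·t). The derivative of acceleration gives jerk: j(t) = 576·sin(4·t). Using j(t) = 576·sin(4·t) and substituting t = pi/8, we find j = 576.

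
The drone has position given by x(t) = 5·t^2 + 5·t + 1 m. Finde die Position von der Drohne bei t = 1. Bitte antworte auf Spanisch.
Tenemos la posición x(t) = 5·t^2 + 5·t + 1. Sustituyendo t = 1: x(1) = 11.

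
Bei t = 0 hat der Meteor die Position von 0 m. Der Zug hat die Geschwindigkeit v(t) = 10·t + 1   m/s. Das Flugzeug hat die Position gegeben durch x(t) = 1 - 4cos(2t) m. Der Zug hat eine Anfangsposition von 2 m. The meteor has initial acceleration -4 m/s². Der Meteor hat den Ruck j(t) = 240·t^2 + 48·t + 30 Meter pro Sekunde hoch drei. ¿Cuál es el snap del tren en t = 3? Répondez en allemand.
Um dies zu lösen, müssen wir 3 Ableitungen unserer Gleichung für die Geschwindigkeit v(t) = 10·t + 1 nehmen. Durch Ableiten von der Geschwindigkeit erhalten wir die Beschleunigung: a(t) = 10. Die Ableitung von der Beschleunigung ergibt den Ruck: j(t) = 0. Durch Ableiten von dem Ruck erhalten wir den Snap: s(t) = 0. Aus der Gleichung für den Snap s(t) = 0, setzen wir t = 3 ein und erhalten s = 0.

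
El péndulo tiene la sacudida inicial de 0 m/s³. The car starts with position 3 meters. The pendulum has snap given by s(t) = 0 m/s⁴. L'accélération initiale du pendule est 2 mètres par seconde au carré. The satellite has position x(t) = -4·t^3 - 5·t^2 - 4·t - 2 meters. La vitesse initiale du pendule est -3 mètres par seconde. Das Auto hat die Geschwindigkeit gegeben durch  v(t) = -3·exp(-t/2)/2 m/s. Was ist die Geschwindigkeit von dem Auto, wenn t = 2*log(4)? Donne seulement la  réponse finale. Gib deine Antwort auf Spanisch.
v(2*log(4)) = -3/8.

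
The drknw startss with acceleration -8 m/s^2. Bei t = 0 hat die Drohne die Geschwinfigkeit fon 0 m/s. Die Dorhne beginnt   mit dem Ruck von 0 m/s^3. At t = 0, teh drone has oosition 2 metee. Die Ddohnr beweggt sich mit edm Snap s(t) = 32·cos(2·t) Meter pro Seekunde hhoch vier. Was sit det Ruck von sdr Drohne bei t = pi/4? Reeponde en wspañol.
Para resolver esto, necesitamos tomar 1 integral de nuestra ecuación del snap s(t) = 32·cos(2·t). Tomando ∫s(t)dt y aplicando j(0) = 0, encontramos j(t) = 16·sin(2·t). Tenemos la sacudida j(t) = 16·sin(2·t). Sustituyendo t = pi/4: j(pi/4) = 16.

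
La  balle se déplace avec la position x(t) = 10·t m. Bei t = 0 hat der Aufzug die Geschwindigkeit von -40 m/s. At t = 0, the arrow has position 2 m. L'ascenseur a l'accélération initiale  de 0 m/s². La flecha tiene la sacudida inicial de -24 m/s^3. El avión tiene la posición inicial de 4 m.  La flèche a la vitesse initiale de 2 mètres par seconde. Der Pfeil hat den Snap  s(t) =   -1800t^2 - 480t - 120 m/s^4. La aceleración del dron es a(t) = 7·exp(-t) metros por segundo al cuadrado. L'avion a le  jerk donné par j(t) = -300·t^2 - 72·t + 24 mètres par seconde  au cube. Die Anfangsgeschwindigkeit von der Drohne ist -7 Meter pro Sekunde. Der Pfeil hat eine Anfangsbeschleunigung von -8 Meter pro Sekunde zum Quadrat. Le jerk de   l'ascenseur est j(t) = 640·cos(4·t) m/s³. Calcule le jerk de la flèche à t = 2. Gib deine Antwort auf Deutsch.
Wir müssen das Integral unserer Gleichung für den Snap s(t) = -1800·t^2 - 480·t - 120 1-mal finden. Die Stammfunktion von dem Snap ist der Ruck. Mit j(0) = -24 erhalten wir j(t) = -600·t^3 - 240·t^2 - 120·t - 24. Aus der Gleichung für den Ruck j(t) = -600·t^3 - 240·t^2 - 120·t - 24, setzen wir t = 2 ein und erhalten j = -6024.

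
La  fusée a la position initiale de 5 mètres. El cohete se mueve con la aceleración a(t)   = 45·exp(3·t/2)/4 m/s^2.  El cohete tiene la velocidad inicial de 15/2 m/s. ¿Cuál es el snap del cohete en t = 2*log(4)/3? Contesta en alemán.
Wir müssen unsere Gleichung für die Beschleunigung a(t) = 45·exp(3·t/2)/4 2-mal ableiten. Mit d/dt von a(t) finden wir j(t) = 135·exp(3·t/2)/8. Durch Ableiten von dem Ruck erhalten wir den Snap: s(t) = 405·exp(3·t/2)/16. Mit s(t) = 405·exp(3·t/2)/16 und Einsetzen von t = 2*log(4)/3, finden wir s = 405/4.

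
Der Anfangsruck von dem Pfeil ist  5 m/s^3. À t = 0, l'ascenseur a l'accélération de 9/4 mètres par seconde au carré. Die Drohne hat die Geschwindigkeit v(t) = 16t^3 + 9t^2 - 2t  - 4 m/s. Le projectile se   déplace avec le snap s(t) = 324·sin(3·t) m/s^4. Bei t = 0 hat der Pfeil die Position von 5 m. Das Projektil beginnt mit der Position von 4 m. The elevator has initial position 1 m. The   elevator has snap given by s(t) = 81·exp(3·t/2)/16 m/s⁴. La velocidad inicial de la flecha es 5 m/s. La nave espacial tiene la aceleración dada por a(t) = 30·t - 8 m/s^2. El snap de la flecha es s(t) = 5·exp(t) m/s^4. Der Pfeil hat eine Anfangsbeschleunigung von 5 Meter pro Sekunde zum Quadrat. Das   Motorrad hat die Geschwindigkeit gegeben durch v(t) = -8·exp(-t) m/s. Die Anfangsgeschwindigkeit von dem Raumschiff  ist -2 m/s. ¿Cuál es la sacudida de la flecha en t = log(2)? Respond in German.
Ausgehend von dem Snap s(t) = 5·exp(t), nehmen wir 1 Stammfunktion. Die Stammfunktion von dem Snap ist der Ruck. Mit j(0) = 5 erhalten wir j(t) = 5·exp(t). Wir haben den Ruck j(t) = 5·exp(t). Durch Einsetzen von t = log(2): j(log(2)) = 10.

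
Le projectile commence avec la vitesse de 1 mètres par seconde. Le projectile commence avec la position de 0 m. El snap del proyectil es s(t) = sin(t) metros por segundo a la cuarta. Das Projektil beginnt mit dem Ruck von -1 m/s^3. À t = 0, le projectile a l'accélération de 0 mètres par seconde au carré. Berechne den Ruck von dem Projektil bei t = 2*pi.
Ausgehend von dem Snap s(t) = sin(t), nehmen wir 1 Integral. Das Integral von dem Snap, mit j(0) = -1, ergibt den Ruck: j(t) = -cos(t). Mit j(t) = -cos(t) und Einsetzen von t = 2*pi, finden wir j = -1.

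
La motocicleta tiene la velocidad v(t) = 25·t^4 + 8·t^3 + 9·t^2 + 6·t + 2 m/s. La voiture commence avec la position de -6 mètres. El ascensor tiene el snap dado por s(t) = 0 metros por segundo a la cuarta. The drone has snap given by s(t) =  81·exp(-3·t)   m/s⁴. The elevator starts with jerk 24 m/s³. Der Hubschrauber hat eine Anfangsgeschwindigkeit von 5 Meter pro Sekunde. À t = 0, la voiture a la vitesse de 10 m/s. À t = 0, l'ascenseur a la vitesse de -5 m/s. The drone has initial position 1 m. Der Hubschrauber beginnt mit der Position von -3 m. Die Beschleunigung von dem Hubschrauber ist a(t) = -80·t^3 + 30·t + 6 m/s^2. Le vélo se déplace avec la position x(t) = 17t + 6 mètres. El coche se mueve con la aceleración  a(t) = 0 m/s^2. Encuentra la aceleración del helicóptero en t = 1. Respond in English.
From the given acceleration equation a(t) = -80·t^3 + 30·t + 6, we substitute t = 1 to get a = -44.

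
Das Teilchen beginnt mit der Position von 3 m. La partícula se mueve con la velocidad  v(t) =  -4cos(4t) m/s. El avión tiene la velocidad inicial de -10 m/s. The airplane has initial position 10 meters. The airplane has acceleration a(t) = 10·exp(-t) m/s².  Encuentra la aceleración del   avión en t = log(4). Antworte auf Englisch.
From the given acceleration equation a(t) = 10·exp(-t), we substitute t = log(4) to get a = 5/2.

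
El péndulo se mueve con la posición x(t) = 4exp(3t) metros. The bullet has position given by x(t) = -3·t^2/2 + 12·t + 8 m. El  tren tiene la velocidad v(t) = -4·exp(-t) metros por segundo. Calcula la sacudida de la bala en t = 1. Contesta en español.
Para resolver esto, necesitamos tomar 3 derivadas de nuestra ecuación de la posición x(t) = -3·t^2/2 + 12·t + 8. Tomando d/dt de x(t), encontramos v(t) = 12 - 3·t. La derivada de la velocidad da la aceleración: a(t) = -3. Tomando d/dt de a(t), encontramos j(t) = 0. Usando j(t) = 0 y sustituyendo t = 1, encontramos j = 0.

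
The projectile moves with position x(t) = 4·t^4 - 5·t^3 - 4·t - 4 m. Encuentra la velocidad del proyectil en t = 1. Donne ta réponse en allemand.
Ausgehend von der Position x(t) = 4·t^4 - 5·t^3 - 4·t - 4, nehmen wir 1 Ableitung. Mit d/dt von x(t) finden wir v(t) = 16·t^3 - 15·t^2 - 4. Wir haben die Geschwindigkeit v(t) = 16·t^3 - 15·t^2 - 4. Durch Einsetzen von t = 1: v(1) = -3.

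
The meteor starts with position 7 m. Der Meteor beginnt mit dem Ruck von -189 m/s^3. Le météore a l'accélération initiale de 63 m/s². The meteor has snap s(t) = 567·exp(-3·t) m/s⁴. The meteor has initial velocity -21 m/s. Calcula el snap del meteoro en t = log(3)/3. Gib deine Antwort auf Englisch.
Using s(t) = 567·exp(-3·t) and substituting t = log(3)/3, we find s = 189.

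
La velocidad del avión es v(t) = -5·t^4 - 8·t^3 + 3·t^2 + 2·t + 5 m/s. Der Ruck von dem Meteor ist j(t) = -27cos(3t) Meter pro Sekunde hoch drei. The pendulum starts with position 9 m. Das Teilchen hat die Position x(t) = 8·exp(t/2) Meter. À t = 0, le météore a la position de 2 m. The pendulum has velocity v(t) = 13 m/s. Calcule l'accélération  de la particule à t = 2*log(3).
Pour résoudre ceci, nous devons prendre 2 dérivées de notre équation de la position x(t) = 8·exp(t/2). La dérivée de la position donne la vitesse: v(t) = 4·exp(t/2). En prenant d/dt de v(t), nous trouvons a(t) = 2·exp(t/2). De l'équation de l'accélération a(t) = 2·exp(t/2), nous substituons t = 2*log(3) pour obtenir a = 6.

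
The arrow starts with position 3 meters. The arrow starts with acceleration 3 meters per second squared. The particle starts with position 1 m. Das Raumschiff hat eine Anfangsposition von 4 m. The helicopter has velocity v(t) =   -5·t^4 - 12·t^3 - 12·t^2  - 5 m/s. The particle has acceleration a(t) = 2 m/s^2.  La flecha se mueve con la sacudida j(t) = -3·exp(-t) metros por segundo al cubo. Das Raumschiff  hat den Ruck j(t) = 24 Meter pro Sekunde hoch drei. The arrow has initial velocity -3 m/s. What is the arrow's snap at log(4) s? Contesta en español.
Para resolver esto, necesitamos tomar 1 derivada de nuestra ecuación de la sacudida j(t) = -3·exp(-t). Tomando d/dt de j(t), encontramos s(t) = 3·exp(-t). Tenemos el snap s(t) = 3·exp(-t). Sustituyendo t = log(4): s(log(4)) = 3/4.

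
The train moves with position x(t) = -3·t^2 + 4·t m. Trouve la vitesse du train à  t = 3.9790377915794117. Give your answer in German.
Wir müssen unsere Gleichung für die Position x(t) = -3·t^2 + 4·t 1-mal ableiten. Die Ableitung von der Position ergibt die Geschwindigkeit: v(t) = 4 - 6·t. Aus der Gleichung für die Geschwindigkeit v(t) = 4 - 6·t, setzen wir t = 3.9790377915794117 ein und erhalten v = -19.8742267494765.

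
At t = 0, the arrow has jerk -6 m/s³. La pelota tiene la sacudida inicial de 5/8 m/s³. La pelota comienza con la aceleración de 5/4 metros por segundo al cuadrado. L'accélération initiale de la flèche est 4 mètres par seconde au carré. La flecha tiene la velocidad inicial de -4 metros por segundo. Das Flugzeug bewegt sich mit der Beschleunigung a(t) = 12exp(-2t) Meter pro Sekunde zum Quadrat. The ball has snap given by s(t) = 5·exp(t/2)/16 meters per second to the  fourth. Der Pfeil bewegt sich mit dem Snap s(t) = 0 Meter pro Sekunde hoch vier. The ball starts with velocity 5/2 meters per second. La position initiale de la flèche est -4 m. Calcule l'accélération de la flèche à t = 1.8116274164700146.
En partant du snap s(t) = 0, nous prenons 2 intégrales. En prenant ∫s(t)dt et en appliquant j(0) = -6, nous trouvons j(t) = -6. La primitive du jerk est l'accélération. En utilisant a(0) = 4, nous obtenons a(t) = 4 - 6·t. Nous avons l'accélération a(t) = 4 - 6·t. En substituant t = 1.8116274164700146: a(1.8116274164700146) = -6.86976449882009.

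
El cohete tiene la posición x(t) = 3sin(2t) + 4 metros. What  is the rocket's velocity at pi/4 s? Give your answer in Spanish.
Partiendo de la posición x(t) = 3·sin(2·t) + 4, tomamos 1 derivada. La derivada de la posición da la velocidad: v(t) = 6·cos(2·t). Usando v(t) = 6·cos(2·t) y sustituyendo t = pi/4, encontramos v = 0.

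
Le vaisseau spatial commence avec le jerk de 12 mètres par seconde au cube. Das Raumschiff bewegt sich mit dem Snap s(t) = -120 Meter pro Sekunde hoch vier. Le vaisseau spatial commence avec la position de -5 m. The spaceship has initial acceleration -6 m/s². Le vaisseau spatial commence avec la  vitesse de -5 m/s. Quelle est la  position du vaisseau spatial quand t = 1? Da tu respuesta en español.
Debemos encontrar la integral de nuestra ecuación del snap s(t) = -120 4 veces. Integrando el snap y usando la condición inicial j(0) = 12, obtenemos j(t) = 12 - 120·t. Integrando la sacudida y usando la condición inicial a(0) = -6, obtenemos a(t) = -60·t^2 + 12·t - 6. Tomando ∫a(t)dt y aplicando v(0) = -5, encontramos v(t) = -20·t^3 + 6·t^2 - 6·t - 5. La integral de la velocidad es la posición. Usando x(0) = -5, obtenemos x(t) = -5·t^4 + 2·t^3 - 3·t^2 - 5·t - 5. Usando x(t) = -5·t^4 + 2·t^3 - 3·t^2 - 5·t - 5 y sustituyendo t = 1, encontramos x = -16.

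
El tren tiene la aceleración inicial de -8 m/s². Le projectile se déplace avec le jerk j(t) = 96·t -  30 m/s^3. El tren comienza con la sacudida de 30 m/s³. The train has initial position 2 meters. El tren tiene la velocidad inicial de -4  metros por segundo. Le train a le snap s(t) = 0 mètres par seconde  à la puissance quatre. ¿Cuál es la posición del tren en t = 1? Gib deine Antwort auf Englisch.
We need to integrate our snap equation s(t) = 0 4 times. Integrating snap and using the initial condition j(0) = 30, we get j(t) = 30. The integral of jerk, with a(0) = -8, gives acceleration: a(t) = 30·t - 8. The antiderivative of acceleration, with v(0) = -4, gives velocity: v(t) = 15·t^2 - 8·t - 4. Integrating velocity and using the initial condition x(0) = 2, we get x(t) = 5·t^3 - 4·t^2 - 4·t + 2. We have position x(t) = 5·t^3 - 4·t^2 - 4·t + 2. Substituting t = 1: x(1) = -1.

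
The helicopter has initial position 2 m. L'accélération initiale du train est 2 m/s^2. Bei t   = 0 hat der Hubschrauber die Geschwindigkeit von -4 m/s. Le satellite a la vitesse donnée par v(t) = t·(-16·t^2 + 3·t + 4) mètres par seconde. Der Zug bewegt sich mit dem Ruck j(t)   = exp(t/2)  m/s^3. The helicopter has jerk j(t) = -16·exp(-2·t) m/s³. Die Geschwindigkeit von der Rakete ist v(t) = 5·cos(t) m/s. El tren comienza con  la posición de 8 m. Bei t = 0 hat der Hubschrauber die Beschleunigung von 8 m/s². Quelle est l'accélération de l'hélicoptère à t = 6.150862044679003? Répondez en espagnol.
Partiendo de la sacudida j(t) = -16·exp(-2·t), tomamos 1 antiderivada. Integrando la sacudida y usando la condición inicial a(0) = 8, obtenemos a(t) = 8·exp(-2·t). De la ecuación de la aceleración a(t) = 8·exp(-2·t), sustituimos t = 6.150862044679003 para obtener a = 0.0000363512288800159.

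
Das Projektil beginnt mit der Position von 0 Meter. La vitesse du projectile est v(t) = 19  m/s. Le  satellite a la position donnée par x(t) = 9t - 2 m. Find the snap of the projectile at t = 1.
We must differentiate our velocity equation v(t) = 19 3 times. Differentiating velocity, we get acceleration: a(t) = 0. Differentiating acceleration, we get jerk: j(t) = 0. The derivative of jerk gives snap: s(t) = 0. We have snap s(t) = 0. Substituting t = 1: s(1) = 0.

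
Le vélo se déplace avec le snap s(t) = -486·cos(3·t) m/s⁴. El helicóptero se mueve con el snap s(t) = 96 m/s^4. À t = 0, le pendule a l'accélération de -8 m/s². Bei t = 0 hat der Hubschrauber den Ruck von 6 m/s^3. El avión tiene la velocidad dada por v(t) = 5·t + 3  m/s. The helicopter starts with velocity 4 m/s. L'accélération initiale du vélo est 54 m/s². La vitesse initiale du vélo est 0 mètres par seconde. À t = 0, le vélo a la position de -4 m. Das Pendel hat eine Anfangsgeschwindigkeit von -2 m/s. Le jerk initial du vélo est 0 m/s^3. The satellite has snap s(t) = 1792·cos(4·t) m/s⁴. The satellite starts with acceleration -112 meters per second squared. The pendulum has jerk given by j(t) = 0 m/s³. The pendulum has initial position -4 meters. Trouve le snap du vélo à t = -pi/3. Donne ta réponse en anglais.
Using s(t) = -486·cos(3·t) and substituting t = -pi/3, we find s = 486.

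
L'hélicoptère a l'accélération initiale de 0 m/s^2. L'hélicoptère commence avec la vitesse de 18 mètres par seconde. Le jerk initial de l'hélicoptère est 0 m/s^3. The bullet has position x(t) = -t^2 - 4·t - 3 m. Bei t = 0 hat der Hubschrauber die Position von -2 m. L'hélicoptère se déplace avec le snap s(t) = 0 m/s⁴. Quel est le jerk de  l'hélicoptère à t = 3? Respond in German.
Wir müssen unsere Gleichung für den Snap s(t) = 0 1-mal integrieren. Mit ∫s(t)dt und Anwendung von j(0) = 0, finden wir j(t) = 0. Aus der Gleichung für den Ruck j(t) = 0, setzen wir t = 3 ein und erhalten j = 0.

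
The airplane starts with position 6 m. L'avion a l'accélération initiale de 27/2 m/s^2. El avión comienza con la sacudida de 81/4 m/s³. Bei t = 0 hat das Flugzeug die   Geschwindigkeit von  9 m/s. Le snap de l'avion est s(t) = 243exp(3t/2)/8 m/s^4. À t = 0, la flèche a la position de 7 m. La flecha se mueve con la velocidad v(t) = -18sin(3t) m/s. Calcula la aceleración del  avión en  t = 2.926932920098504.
Partiendo del snap s(t) = 243·exp(3·t/2)/8, tomamos 2 integrales. Tomando ∫s(t)dt y aplicando j(0) = 81/4, encontramos j(t) = 81·exp(3·t/2)/4. La integral de la sacudida, con a(0) = 27/2, da la aceleración: a(t) = 27·exp(3·t/2)/2. Usando a(t) = 27·exp(3·t/2)/2 y sustituyendo t = 2.926932920098504, encontramos a = 1089.08052653298.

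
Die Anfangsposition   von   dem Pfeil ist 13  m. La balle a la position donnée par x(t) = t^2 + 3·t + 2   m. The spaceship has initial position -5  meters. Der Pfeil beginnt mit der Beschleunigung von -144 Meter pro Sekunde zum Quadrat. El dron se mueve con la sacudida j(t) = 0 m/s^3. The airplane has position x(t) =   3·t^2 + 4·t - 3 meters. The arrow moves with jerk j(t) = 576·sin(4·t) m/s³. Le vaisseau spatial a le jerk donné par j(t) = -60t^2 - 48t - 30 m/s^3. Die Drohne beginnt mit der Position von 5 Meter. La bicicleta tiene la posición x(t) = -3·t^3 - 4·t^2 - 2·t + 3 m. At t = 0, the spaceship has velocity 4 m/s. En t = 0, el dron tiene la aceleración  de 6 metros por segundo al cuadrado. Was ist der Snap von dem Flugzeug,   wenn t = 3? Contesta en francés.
Pour résoudre ceci, nous devons prendre 4 dérivées de notre équation de la position x(t) = 3·t^2 + 4·t - 3. La dérivée de la position donne la vitesse: v(t) = 6·t + 4. En prenant d/dt de v(t), nous trouvons a(t) = 6. En dérivant l'accélération, nous obtenons le jerk: j(t) = 0. En prenant d/dt de j(t), nous trouvons s(t) = 0. De l'équation du snap s(t) = 0, nous substituons t = 3 pour obtenir s = 0.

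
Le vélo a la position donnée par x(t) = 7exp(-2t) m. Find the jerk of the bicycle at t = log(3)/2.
Starting from position x(t) = 7·exp(-2·t), we take 3 derivatives. Taking d/dt of x(t), we find v(t) = -14·exp(-2·t). Taking d/dt of v(t), we find a(t) = 28·exp(-2·t). The derivative of acceleration gives jerk: j(t) = -56·exp(-2·t). From the given jerk equation j(t) = -56·exp(-2·t), we substitute t = log(3)/2 to get j = -56/3.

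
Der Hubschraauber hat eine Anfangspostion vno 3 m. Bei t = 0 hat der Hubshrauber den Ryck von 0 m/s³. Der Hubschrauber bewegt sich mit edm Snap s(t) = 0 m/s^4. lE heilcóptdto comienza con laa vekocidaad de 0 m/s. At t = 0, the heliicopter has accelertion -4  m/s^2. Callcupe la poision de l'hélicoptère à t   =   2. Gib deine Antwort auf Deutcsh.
Ausgehend von dem Snap s(t) = 0, nehmen wir 4 Stammfunktionen. Durch Integration von dem Snap und Verwendung der Anfangsbedingung j(0) = 0, erhalten wir j(t) = 0. Das Integral von dem Ruck, mit a(0) = -4, ergibt die Beschleunigung: a(t) = -4. Durch Integration von der Beschleunigung und Verwendung der Anfangsbedingung v(0) = 0, erhalten wir v(t) = -4·t. Durch Integration von der Geschwindigkeit und Verwendung der Anfangsbedingung x(0) = 3, erhalten wir x(t) = 3 - 2·t^2. Mit x(t) = 3 - 2·t^2 und Einsetzen von t = 2, finden wir x = -5.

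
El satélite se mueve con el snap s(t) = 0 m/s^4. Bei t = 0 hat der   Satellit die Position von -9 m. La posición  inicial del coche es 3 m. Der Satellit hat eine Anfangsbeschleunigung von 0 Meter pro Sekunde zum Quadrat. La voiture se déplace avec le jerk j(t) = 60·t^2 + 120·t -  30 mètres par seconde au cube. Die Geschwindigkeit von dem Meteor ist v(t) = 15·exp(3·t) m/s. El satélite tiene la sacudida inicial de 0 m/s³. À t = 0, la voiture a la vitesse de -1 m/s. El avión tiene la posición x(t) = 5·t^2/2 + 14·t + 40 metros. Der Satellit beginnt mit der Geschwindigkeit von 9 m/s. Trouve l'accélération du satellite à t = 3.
Nous devons intégrer notre équation du snap s(t) = 0 2 fois. L'intégrale du snap, avec j(0) = 0, donne le jerk: j(t) = 0. L'intégrale du jerk, avec a(0) = 0, donne l'accélération: a(t) = 0. Nous avons l'accélération a(t) = 0. En substituant t = 3: a(3) = 0.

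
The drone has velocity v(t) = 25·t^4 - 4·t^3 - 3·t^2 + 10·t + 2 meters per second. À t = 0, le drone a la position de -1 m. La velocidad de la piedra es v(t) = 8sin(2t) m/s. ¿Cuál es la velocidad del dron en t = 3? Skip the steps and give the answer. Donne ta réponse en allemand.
Die Geschwindigkeit bei t = 3 ist v = 1922.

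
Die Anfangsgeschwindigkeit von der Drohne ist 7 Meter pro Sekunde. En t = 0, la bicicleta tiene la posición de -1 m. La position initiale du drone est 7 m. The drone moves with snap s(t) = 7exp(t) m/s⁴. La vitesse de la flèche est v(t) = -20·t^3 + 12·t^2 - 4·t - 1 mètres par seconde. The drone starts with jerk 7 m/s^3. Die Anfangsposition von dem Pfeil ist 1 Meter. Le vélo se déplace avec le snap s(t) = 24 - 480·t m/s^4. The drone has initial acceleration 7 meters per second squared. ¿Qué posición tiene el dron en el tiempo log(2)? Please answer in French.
Pour résoudre ceci, nous devons prendre 4 primitives de notre équation du snap s(t) = 7·exp(t). En intégrant le snap et en utilisant la condition initiale j(0) = 7, nous obtenons j(t) = 7·exp(t). La primitive du jerk est l'accélération. En utilisant a(0) = 7, nous obtenons a(t) = 7·exp(t). L'intégrale de l'accélération est la vitesse. En utilisant v(0) = 7, nous obtenons v(t) = 7·exp(t). La primitive de la vitesse est la position. En utilisant x(0) = 7, nous obtenons x(t) = 7·exp(t). Nous avons la position x(t) = 7·exp(t). En substituant t = log(2): x(log(2)) = 14.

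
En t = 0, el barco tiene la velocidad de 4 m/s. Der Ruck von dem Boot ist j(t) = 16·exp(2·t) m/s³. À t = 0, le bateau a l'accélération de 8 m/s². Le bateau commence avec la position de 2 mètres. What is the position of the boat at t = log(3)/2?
We need to integrate our jerk equation j(t) = 16·exp(2·t) 3 times. The antiderivative of jerk, with a(0) = 8, gives acceleration: a(t) = 8·exp(2·t). The antiderivative of acceleration is velocity. Using v(0) = 4, we get v(t) = 4·exp(2·t). Integrating velocity and using the initial condition x(0) = 2, we get x(t) = 2·exp(2·t). From the given position equation x(t) = 2·exp(2·t), we substitute t = log(3)/2 to get x = 6.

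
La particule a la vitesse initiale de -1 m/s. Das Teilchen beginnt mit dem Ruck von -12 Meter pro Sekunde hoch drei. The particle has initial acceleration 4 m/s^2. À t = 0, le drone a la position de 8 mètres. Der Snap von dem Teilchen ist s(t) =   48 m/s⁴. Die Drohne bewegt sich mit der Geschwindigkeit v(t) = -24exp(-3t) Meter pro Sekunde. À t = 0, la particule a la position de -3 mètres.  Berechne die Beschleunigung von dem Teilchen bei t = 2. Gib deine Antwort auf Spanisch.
Necesitamos integrar nuestra ecuación del snap s(t) = 48 2 veces. La antiderivada del snap, con j(0) = -12, da la sacudida: j(t) = 48·t - 12. Integrando la sacudida y usando la condición inicial a(0) = 4, obtenemos a(t) = 24·t^2 - 12·t + 4. Tenemos la aceleración a(t) = 24·t^2 - 12·t + 4. Sustituyendo t = 2: a(2) = 76.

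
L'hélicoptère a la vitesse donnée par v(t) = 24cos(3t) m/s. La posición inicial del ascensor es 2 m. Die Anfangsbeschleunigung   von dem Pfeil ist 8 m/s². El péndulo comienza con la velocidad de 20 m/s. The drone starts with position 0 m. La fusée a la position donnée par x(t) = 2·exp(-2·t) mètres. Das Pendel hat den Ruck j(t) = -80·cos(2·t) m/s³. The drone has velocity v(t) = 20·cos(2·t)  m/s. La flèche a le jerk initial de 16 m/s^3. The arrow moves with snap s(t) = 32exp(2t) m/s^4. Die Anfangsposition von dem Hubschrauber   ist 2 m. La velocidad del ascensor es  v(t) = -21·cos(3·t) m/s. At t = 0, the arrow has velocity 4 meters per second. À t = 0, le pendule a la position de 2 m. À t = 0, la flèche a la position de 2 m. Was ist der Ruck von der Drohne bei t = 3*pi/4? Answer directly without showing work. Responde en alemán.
Bei t = 3*pi/4, j = 0.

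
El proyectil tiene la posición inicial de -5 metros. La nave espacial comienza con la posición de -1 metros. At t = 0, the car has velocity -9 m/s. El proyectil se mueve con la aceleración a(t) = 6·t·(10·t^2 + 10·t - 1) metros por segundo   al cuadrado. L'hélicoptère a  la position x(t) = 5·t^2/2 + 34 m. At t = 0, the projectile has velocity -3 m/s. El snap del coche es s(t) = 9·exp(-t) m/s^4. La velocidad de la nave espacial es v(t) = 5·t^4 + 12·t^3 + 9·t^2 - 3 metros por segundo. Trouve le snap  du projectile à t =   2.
Nous devons dériver notre équation de l'accélération a(t) = 6·t·(10·t^2 + 10·t - 1) 2 fois. En dérivant l'accélération, nous obtenons le jerk: j(t) = 60·t^2 + 6·t·(20·t + 10) + 60·t - 6. En dérivant le jerk, nous obtenons le snap: s(t) = 360·t + 120. En utilisant s(t) = 360·t + 120 et en substituant t = 2, nous trouvons s = 840.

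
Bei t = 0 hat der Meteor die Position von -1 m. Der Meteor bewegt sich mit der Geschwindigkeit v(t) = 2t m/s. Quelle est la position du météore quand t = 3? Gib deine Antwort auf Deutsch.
Um dies zu lösen, müssen wir 1 Stammfunktion unserer Gleichung für die Geschwindigkeit v(t) = 2·t finden. Das Integral von der Geschwindigkeit, mit x(0) = -1, ergibt die Position: x(t) = t^2 - 1. Mit x(t) = t^2 - 1 und Einsetzen von t = 3, finden wir x = 8.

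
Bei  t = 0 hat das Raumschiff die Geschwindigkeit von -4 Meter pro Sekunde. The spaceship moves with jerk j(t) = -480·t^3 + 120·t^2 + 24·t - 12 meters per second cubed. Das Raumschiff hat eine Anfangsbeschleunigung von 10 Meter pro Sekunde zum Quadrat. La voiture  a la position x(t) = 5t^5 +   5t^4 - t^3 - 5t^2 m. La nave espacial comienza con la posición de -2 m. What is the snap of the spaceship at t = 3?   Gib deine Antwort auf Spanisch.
Partiendo de la sacudida j(t) = -480·t^3 + 120·t^2 + 24·t - 12, tomamos 1 derivada. La derivada de la sacudida da el snap: s(t) = -1440·t^2 + 240·t + 24. Tenemos el snap s(t) = -1440·t^2 + 240·t + 24. Sustituyendo t = 3: s(3) = -12216.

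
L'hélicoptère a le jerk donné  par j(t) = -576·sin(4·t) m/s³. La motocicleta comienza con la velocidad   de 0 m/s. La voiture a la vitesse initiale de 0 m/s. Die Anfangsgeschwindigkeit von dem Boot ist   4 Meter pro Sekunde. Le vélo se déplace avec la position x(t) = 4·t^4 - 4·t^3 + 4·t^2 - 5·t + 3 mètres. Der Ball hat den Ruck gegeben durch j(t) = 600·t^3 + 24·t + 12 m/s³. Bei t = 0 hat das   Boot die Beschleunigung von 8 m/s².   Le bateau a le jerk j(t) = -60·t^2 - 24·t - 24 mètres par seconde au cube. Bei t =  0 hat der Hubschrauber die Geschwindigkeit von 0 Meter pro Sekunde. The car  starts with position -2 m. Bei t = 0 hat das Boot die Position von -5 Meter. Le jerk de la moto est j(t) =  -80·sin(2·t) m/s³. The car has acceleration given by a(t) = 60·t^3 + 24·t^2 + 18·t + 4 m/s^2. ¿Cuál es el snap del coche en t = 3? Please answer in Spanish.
Para resolver esto, necesitamos tomar 2 derivadas de nuestra ecuación de la aceleración a(t) = 60·t^3 + 24·t^2 + 18·t + 4. Derivando la aceleración, obtenemos la sacudida: j(t) = 180·t^2 + 48·t + 18. La derivada de la sacudida da el snap: s(t) = 360·t + 48. Usando s(t) = 360·t + 48 y sustituyendo t = 3, encontramos s = 1128.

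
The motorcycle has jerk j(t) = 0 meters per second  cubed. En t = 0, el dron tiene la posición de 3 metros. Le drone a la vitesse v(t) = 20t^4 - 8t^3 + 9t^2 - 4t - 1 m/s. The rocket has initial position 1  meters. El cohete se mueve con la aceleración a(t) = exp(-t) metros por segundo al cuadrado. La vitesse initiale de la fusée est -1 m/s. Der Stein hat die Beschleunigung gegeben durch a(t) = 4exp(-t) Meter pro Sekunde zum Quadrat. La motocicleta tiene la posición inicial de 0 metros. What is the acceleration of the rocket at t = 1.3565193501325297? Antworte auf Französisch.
En utilisant a(t) = exp(-t) et en substituant t = 1.3565193501325297, nous trouvons a = 0.257555679771058.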